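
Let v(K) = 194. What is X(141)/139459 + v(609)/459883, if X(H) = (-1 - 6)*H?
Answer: -426849475/64134823297 ≈ -0.0066555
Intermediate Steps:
X(H) = -7*H
X(141)/139459 + v(609)/459883 = -7*141/139459 + 194/459883 = -987*1/139459 + 194*(1/459883) = -987/139459 + 194/459883 = -426849475/64134823297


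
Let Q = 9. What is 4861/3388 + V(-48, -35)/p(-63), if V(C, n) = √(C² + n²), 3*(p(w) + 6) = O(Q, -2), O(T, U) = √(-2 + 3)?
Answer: 4861/3388 - 3*√3529/17 ≈ -9.0485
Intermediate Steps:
O(T, U) = 1 (O(T, U) = √1 = 1)
p(w) = -17/3 (p(w) = -6 + (⅓)*1 = -6 + ⅓ = -17/3)
4861/3388 + V(-48, -35)/p(-63) = 4861/3388 + √((-48)² + (-35)²)/(-17/3) = 4861*(1/3388) + √(2304 + 1225)*(-3/17) = 4861/3388 + √3529*(-3/17) = 4861/3388 - 3*√3529/17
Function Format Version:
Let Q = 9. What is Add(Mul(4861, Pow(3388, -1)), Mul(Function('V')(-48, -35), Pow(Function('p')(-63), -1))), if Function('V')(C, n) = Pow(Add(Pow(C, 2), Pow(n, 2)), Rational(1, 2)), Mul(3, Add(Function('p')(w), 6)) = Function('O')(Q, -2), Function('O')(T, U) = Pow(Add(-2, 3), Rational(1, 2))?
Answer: Add(Rational(4861, 3388), Mul(Rational(-3, 17), Pow(3529, Rational(1, 2)))) ≈ -9.0485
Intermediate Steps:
Function('O')(T, U) = 1 (Function('O')(T, U) = Pow(1, Rational(1, 2)) = 1)
Function('p')(w) = Rational(-17, 3) (Function('p')(w) = Add(-6, Mul(Rational(1, 3), 1)) = Add(-6, Rational(1, 3)) = Rational(-17, 3))
Add(Mul(4861, Pow(3388, -1)), Mul(Function('V')(-48, -35), Pow(Function('p')(-63), -1))) = Add(Mul(4861, Pow(3388, -1)), Mul(Pow(Add(Pow(-48, 2), Pow(-35, 2)), Rational(1, 2)), Pow(Rational(-17, 3), -1))) = Add(Mul(4861, Rational(1, 3388)), Mul(Pow(Add(2304, 1225), Rational(1, 2)), Rational(-3, 17))) = Add(Rational(4861, 3388), Mul(Pow(3529, Rational(1, 2)), Rational(-3, 17))) = Add(Rational(4861, 3388), Mul(Rational(-3, 17), Pow(3529, Rational(1, 2))))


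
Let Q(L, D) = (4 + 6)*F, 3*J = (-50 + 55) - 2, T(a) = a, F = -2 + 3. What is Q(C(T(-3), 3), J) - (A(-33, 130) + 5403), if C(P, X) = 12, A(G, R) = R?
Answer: -5523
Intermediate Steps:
F = 1
J = 1 (J = ((-50 + 55) - 2)/3 = (5 - 2)/3 = (1/3)*3 = 1)
Q(L, D) = 10 (Q(L, D) = (4 + 6)*1 = 10*1 = 10)
Q(C(T(-3), 3), J) - (A(-33, 130) + 5403) = 10 - (130 + 5403) = 10 - 1*5533 = 10 - 5533 = -5523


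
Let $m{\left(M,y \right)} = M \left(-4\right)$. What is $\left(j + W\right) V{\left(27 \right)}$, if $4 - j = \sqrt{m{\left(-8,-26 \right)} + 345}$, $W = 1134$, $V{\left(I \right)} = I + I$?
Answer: $61452 - 54 \sqrt{377} \approx 60404.0$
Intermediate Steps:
$m{\left(M,y \right)} = - 4 M$
$V{\left(I \right)} = 2 I$
$j = 4 - \sqrt{377}$ ($j = 4 - \sqrt{\left(-4\right) \left(-8\right) + 345} = 4 - \sqrt{32 + 345} = 4 - \sqrt{377} \approx -15.416$)
$\left(j + W\right) V{\left(27 \right)} = \left(\left(4 - \sqrt{377}\right) + 1134\right) 2 \cdot 27 = \left(1138 - \sqrt{377}\right) 54 = 61452 - 54 \sqrt{377}$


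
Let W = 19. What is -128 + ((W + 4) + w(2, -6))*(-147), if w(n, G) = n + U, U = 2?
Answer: -4097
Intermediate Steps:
w(n, G) = 2 + n (w(n, G) = n + 2 = 2 + n)
-128 + ((W + 4) + w(2, -6))*(-147) = -128 + ((19 + 4) + (2 + 2))*(-147) = -128 + (23 + 4)*(-147) = -128 + 27*(-147) = -128 - 3969 = -4097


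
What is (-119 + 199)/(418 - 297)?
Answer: 80/121 ≈ 0.66116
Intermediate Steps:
(-119 + 199)/(418 - 297) = 80/121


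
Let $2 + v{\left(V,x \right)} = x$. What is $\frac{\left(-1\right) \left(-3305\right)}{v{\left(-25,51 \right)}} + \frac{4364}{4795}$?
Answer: $\frac{2294473}{33565} \approx 68.359$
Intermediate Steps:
$v{\left(V,x \right)} = -2 + x$
$\frac{\left(-1\right) \left(-3305\right)}{v{\left(-25,51 \right)}} + \frac{4364}{4795} = \frac{\left(-1\right) \left(-3305\right)}{-2 + 51} + \frac{4364}{4795} = \frac{3305}{49} + 4364 \cdot \frac{1}{4795} = 3305 \cdot \frac{1}{49} + \frac{4364}{4795} = \frac{3305}{49} + \frac{4364}{4795} = \frac{2294473}{33565}$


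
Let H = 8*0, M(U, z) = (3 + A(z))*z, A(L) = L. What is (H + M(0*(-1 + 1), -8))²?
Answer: 1600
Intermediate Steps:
M(U, z) = z*(3 + z) (M(U, z) = (3 + z)*z = z*(3 + z))
H = 0
(H + M(0*(-1 + 1), -8))² = (0 - 8*(3 - 8))² = (0 - 8*(-5))² = (0 + 40)² = 40² = 1600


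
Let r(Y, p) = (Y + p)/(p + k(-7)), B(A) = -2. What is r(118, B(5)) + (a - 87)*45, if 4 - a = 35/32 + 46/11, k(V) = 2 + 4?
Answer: -1388077/352 ≈ -3943.4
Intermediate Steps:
k(V) = 6
a = -449/352 (a = 4 - (35/32 + 46/11) = 4 - 1*1857/352 = 4 - 1857/352 = -449/352 ≈ -1.2756)
r(Y, p) = (Y + p)/(6 + p) (r(Y, p) = (Y + p)/(p + 6) = (Y + p)/(6 + p))
r(118, B(5)) + (a - 87)*45 = (118 - 2)/(6 - 2) + (-449/352 - 87)*45 = 116/4 - 31073/352*45 = (¼)*116 - 1398285/352 = 29 - 1398285/352 = -1388077/352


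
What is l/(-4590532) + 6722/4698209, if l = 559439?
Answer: -32879794793/273003528572 ≈ -0.12044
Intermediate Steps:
l/(-4590532) + 6722/4698209 = 559439/(-4590532) + 6722/4698209 = 559439*(-1/4590532) + 6722*(1/4698209) = -559439/4590532 + 6722/4698209 = -32879794793/273003528572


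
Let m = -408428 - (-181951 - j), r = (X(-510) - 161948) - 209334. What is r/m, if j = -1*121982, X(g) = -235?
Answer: 123839/116153 ≈ 1.0662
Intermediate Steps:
j = -121982
r = -371517 (r = (-235 - 161948) - 209334 = -162183 - 209334 = -371517)
m = -348459 (m = -408428 - (-181951 - 1*(-121982)) = -408428 - (-181951 + 121982) = -408428 - 1*(-59969) = -408428 + 59969 = -348459)
r/m = -371517/(-348459) = -371517*(-1/348459) = 123839/116153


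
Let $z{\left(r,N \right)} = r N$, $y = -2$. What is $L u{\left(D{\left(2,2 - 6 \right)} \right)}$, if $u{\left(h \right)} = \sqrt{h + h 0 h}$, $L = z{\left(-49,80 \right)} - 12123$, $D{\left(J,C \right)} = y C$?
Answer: $- 32086 \sqrt{2} \approx -45376.0$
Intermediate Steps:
$D{\left(J,C \right)} = - 2 C$
$z{\left(r,N \right)} = N r$
$L = -16043$ ($L = 80 \left(-49\right) - 12123 = -3920 - 12123 = -16043$)
$u{\left(h \right)} = \sqrt{h}$ ($u{\left(h \right)} = \sqrt{h + 0 h} = \sqrt{h + 0} = \sqrt{h}$)
$L u{\left(D{\left(2,2 - 6 \right)} \right)} = - 16043 \sqrt{- 2 \left(2 - 6\right)} = - 16043 \sqrt{\left(-2\right) \left(-4\right)} = - 16043 \sqrt{8} = - 16043 \cdot 2 \sqrt{2} = - 32086 \sqrt{2}$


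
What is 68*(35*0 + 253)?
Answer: 17204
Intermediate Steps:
68*(35*0 + 253) = 68*(0 + 253) = 68*253 = 17204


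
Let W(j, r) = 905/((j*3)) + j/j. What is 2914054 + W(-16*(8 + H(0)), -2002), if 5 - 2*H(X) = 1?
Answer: 279749099/96 ≈ 2.9141e+6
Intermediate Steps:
H(X) = 2 (H(X) = 5/2 - 1/2*1 = 5/2 - 1/2 = 2)
W(j, r) = 1 + 905/(3*j) (W(j, r) = 905/((3*j)) + 1 = 905*(1/(3*j)) + 1 = 905/(3*j) + 1 = 1 + 905/(3*j))
2914054 + W(-16*(8 + H(0)), -2002) = 2914054 + (905/3 - 16*(8 + 2))/((-16*(8 + 2))) = 2914054 + (905/3 - 16*10)/((-16*10)) = 2914054 + (905/3 - 160)/(-160) = 2914054 - 1/160*425/3 = 2914054 - 85/96 = 279749099/96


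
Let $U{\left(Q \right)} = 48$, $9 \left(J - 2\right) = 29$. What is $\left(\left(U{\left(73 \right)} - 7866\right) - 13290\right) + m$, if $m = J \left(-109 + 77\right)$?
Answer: $- \frac{191476}{9} \approx -21275.0$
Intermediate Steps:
$J = \frac{47}{9}$ ($J = 2 + \frac{1}{9} \cdot 29 = 2 + \frac{29}{9} = \frac{47}{9} \approx 5.2222$)
$m = - \frac{1504}{9}$ ($m = \frac{47 \left(-109 + 77\right)}{9} = \frac{47}{9} \left(-32\right) = - \frac{1504}{9} \approx -167.11$)
$\left(\left(U{\left(73 \right)} - 7866\right) - 13290\right) + m = \left(\left(48 - 7866\right) - 13290\right) - \frac{1504}{9} = \left(-7818 - 13290\right) - \frac{1504}{9} = -21108 - \frac{1504}{9} = - \frac{191476}{9}$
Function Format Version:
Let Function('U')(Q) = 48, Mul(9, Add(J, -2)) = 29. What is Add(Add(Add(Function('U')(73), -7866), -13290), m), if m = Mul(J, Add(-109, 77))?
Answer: Rational(-191476, 9) ≈ -21275.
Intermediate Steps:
J = Rational(47, 9) (J = Add(2, Mul(Rational(1, 9), 29)) = Add(2, Rational(29, 9)) = Rational(47, 9) ≈ 5.2222)
m = Rational(-1504, 9) (m = Mul(Rational(47, 9), Add(-109, 77)) = Mul(Rational(47, 9), -32) = Rational(-1504, 9) ≈ -167.11)
Add(Add(Add(Function('U')(73), -7866), -13290), m) = Add(Add(Add(48, -7866), -13290), Rational(-1504, 9)) = Add(Add(-7818, -13290), Rational(-1504, 9)) = Add(-21108, Rational(-1504, 9)) = Rational(-191476, 9)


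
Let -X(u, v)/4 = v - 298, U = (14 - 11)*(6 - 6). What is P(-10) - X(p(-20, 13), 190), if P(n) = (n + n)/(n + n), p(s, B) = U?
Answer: -431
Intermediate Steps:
U = 0 (U = 3*0 = 0)
p(s, B) = 0
X(u, v) = 1192 - 4*v (X(u, v) = -4*(v - 298) = -4*(-298 + v) = 1192 - 4*v)
P(n) = 1 (P(n) = (2*n)/((2*n)) = (2*n)*(1/(2*n)) = 1)
P(-10) - X(p(-20, 13), 190) = 1 - (1192 - 4*190) = 1 - (1192 - 760) = 1 - 1*432 = 1 - 432 = -431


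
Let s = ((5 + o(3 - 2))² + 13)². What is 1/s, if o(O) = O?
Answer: 1/2401 ≈ 0.00041649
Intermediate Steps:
s = 2401 (s = ((5 + (3 - 2))² + 13)² = ((5 + 1)² + 13)² = (6² + 13)² = (36 + 13)² = 49² = 2401)
1/s = 1/2401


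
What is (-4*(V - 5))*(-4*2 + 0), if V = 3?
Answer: -64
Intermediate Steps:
(-4*(V - 5))*(-4*2 + 0) = (-4*(3 - 5))*(-4*2 + 0) = (-4*(-2))*(-8 + 0) = 8*(-8) = -64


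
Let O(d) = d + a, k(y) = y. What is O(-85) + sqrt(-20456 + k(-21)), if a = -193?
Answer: -278 + I*sqrt(20477) ≈ -278.0 + 143.1*I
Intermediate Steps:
O(d) = -193 + d (O(d) = d - 193 = -193 + d)
O(-85) + sqrt(-20456 + k(-21)) = (-193 - 85) + sqrt(-20456 - 21) = -278 + sqrt(-20477) = -278 + I*sqrt(20477)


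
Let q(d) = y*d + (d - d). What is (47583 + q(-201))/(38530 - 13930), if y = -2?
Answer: 3199/1640 ≈ 1.9506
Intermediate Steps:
q(d) = -2*d (q(d) = -2*d + (d - d) = -2*d + 0 = -2*d)
(47583 + q(-201))/(38530 - 13930) = (47583 - 2*(-201))/(38530 - 13930) = (47583 + 402)/24600 = 47985*(1/24600) = 3199/1640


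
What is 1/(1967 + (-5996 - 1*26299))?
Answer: -1/30328 ≈ -3.2973e-5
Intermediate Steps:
1/(1967 + (-5996 - 1*26299)) = 1/(1967 + (-5996 - 26299)) = 1/(1967 - 32295) = 1/(-30328) = -1/30328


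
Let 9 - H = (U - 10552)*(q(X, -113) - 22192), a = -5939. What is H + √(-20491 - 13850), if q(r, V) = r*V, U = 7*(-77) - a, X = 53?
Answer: -145188503 + I*√34341 ≈ -1.4519e+8 + 185.31*I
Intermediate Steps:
U = 5400 (U = 7*(-77) - 1*(-5939) = -539 + 5939 = 5400)
q(r, V) = V*r
H = -145188503 (H = 9 - (5400 - 10552)*(-113*53 - 22192) = 9 - (-5152)*(-5989 - 22192) = 9 - (-5152)*(-28181) = 9 - 1*145188512 = 9 - 145188512 = -145188503)
H + √(-20491 - 13850) = -145188503 + √(-20491 - 13850) = -145188503 + √(-34341) = -145188503 + I*√34341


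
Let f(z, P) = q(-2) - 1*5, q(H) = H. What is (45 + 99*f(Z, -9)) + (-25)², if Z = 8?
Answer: -23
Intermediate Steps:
f(z, P) = -7 (f(z, P) = -2 - 1*5 = -2 - 5 = -7)
(45 + 99*f(Z, -9)) + (-25)² = (45 + 99*(-7)) + (-25)² = (45 - 693) + 625 = -648 + 625 = -23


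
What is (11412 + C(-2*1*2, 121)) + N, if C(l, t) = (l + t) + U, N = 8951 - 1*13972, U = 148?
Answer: 6656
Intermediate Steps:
N = -5021 (N = 8951 - 13972 = -5021)
C(l, t) = 148 + l + t (C(l, t) = (l + t) + 148 = 148 + l + t)
(11412 + C(-2*1*2, 121)) + N = (11412 + (148 - 2*1*2 + 121)) - 5021 = (11412 + (148 - 2*2 + 121)) - 5021 = (11412 + (148 - 4 + 121)) - 5021 = (11412 + 265) - 5021 = 11677 - 5021 = 6656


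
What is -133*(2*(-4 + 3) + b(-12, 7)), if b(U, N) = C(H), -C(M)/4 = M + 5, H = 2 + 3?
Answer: 5586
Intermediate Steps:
H = 5
C(M) = -20 - 4*M (C(M) = -4*(M + 5) = -4*(5 + M) = -20 - 4*M)
b(U, N) = -40 (b(U, N) = -20 - 4*5 = -20 - 20 = -40)
-133*(2*(-4 + 3) + b(-12, 7)) = -133*(2*(-4 + 3) - 40) = -133*(2*(-1) - 40) = -133*(-2 - 40) = -133*(-42) = 5586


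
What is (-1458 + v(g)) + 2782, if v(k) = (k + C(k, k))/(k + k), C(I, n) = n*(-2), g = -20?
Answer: 2647/2 ≈ 1323.5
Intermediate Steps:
C(I, n) = -2*n
v(k) = -½ (v(k) = (k - 2*k)/(k + k) = (-k)/((2*k)) = (-k)*(1/(2*k)) = -½)
(-1458 + v(g)) + 2782 = (-1458 - ½) + 2782 = -2917/2 + 2782 = 2647/2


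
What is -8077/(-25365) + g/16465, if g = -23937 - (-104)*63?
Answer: -692096/938505 ≈ -0.73744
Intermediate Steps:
g = -17385 (g = -23937 - 1*(-6552) = -23937 + 6552 = -17385)
-8077/(-25365) + g/16465 = -8077/(-25365) - 17385/16465 = -8077*(-1/25365) - 17385*1/16465 = 8077/25365 - 3477/3293 = -692096/938505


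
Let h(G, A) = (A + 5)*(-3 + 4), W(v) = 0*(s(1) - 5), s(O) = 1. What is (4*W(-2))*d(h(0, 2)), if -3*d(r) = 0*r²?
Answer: 0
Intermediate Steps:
W(v) = 0 (W(v) = 0*(1 - 5) = 0*(-4) = 0)
h(G, A) = 5 + A (h(G, A) = (5 + A)*1 = 5 + A)
d(r) = 0 (d(r) = -0*r² = -⅓*0 = 0)
(4*W(-2))*d(h(0, 2)) = (4*0)*0 = 0*0 = 0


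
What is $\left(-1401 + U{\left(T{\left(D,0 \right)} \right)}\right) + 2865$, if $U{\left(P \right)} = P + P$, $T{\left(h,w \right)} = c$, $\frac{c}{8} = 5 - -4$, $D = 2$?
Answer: $1608$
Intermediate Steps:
$c = 72$ ($c = 8 \left(5 - -4\right) = 8 \left(5 + 4\right) = 8 \cdot 9 = 72$)
$T{\left(h,w \right)} = 72$
$U{\left(P \right)} = 2 P$
$\left(-1401 + U{\left(T{\left(D,0 \right)} \right)}\right) + 2865 = \left(-1401 + 2 \cdot 72\right) + 2865 = \left(-1401 + 144\right) + 2865 = -1257 + 2865 = 1608$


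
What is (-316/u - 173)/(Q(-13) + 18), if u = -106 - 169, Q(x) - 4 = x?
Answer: -5251/275 ≈ -19.095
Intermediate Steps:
Q(x) = 4 + x
u = -275
(-316/u - 173)/(Q(-13) + 18) = (-316/(-275) - 173)/((4 - 13) + 18) = (-316*(-1/275) - 173)/(-9 + 18) = (316/275 - 173)/9 = -47259/275*⅑ = -5251/275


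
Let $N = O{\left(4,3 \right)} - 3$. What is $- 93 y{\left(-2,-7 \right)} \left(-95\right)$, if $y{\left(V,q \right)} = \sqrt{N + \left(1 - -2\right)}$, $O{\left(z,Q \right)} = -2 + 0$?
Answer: $8835 i \sqrt{2} \approx 12495.0 i$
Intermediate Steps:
$O{\left(z,Q \right)} = -2$
$N = -5$ ($N = -2 - 3 = -5$)
$y{\left(V,q \right)} = i \sqrt{2}$ ($y{\left(V,q \right)} = \sqrt{-5 + \left(1 - -2\right)} = \sqrt{-5 + \left(1 + 2\right)} = \sqrt{-5 + 3} = \sqrt{-2} = i \sqrt{2}$)
$- 93 y{\left(-2,-7 \right)} \left(-95\right) = - 93 i \sqrt{2} \left(-95\right) = 8835 i \sqrt{2}$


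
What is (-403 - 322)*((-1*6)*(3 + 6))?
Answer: 39150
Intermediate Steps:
(-403 - 322)*((-1*6)*(3 + 6)) = -(-4350)*9 = -725*(-54) = 39150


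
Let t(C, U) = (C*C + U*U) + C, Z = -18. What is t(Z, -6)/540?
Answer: 19/30 ≈ 0.63333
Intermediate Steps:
t(C, U) = C + C² + U² (t(C, U) = (C² + U²) + C = C + C² + U²)
t(Z, -6)/540 = (-18 + (-18)² + (-6)²)/540 = (-18 + 324 + 36)*(1/540) = 342*(1/540) = 19/30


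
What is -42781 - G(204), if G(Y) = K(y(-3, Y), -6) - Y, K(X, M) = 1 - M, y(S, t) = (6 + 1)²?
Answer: -42584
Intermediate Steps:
y(S, t) = 49 (y(S, t) = 7² = 49)
G(Y) = 7 - Y (G(Y) = (1 - 1*(-6)) - Y = (1 + 6) - Y = 7 - Y)
-42781 - G(204) = -42781 - (7 - 1*204) = -42781 - (7 - 204) = -42781 - 1*(-197) = -42781 + 197 = -42584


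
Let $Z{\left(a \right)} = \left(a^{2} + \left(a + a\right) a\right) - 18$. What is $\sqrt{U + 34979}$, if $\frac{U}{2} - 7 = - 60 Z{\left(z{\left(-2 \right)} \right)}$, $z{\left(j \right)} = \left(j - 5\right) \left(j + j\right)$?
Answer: $i \sqrt{245087} \approx 495.06 i$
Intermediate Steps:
$z{\left(j \right)} = 2 j \left(-5 + j\right)$ ($z{\left(j \right)} = \left(-5 + j\right) 2 j = 2 j \left(-5 + j\right)$)
$Z{\left(a \right)} = -18 + 3 a^{2}$ ($Z{\left(a \right)} = \left(a^{2} + 2 a a\right) - 18 = \left(a^{2} + 2 a^{2}\right) - 18 = 3 a^{2} - 18 = -18 + 3 a^{2}$)
$U = -280066$ ($U = 14 + 2 \left(- 60 \left(-18 + 3 \left(2 \left(-2\right) \left(-5 - 2\right)\right)^{2}\right)\right) = 14 + 2 \left(- 60 \left(-18 + 3 \left(2 \left(-2\right) \left(-7\right)\right)^{2}\right)\right) = 14 + 2 \left(- 60 \left(-18 + 3 \cdot 28^{2}\right)\right) = 14 + 2 \left(- 60 \left(-18 + 3 \cdot 784\right)\right) = 14 + 2 \left(- 60 \left(-18 + 2352\right)\right) = 14 + 2 \left(\left(-60\right) 2334\right) = 14 + 2 \left(-140040\right) = 14 - 280080 = -280066$)
$\sqrt{U + 34979} = \sqrt{-280066 + 34979} = \sqrt{-245087} = i \sqrt{245087}$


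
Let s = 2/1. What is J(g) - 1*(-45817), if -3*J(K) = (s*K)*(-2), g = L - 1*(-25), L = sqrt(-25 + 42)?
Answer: 137551/3 + 4*sqrt(17)/3 ≈ 45856.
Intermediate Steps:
s = 2 (s = 2*1 = 2)
L = sqrt(17) ≈ 4.1231
g = 25 + sqrt(17) (g = sqrt(17) - 1*(-25) = sqrt(17) + 25 = 25 + sqrt(17) ≈ 29.123)
J(K) = 4*K/3 (J(K) = -2*K*(-2)/3 = -(-4)*K/3 = 4*K/3)
J(g) - 1*(-45817) = 4*(25 + sqrt(17))/3 - 1*(-45817) = (100/3 + 4*sqrt(17)/3) + 45817 = 137551/3 + 4*sqrt(17)/3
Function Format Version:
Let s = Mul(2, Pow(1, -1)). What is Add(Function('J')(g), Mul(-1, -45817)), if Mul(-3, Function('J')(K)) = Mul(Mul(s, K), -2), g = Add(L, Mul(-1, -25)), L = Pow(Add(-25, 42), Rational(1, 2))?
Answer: Add(Rational(137551, 3), Mul(Rational(4, 3), Pow(17, Rational(1, 2)))) ≈ 45856.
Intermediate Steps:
s = 2 (s = Mul(2, 1) = 2)
L = Pow(17, Rational(1, 2)) ≈ 4.1231
g = Add(25, Pow(17, Rational(1, 2))) (g = Add(Pow(17, Rational(1, 2)), Mul(-1, -25)) = Add(Pow(17, Rational(1, 2)), 25) = Add(25, Pow(17, Rational(1, 2))) ≈ 29.123)
Function('J')(K) = Mul(Rational(4, 3), K) (Function('J')(K) = Mul(Rational(-1, 3), Mul(Mul(2, K), -2)) = Mul(Rational(-1, 3), Mul(-4, K)) = Mul(Rational(4, 3), K))
Add(Function('J')(g), Mul(-1, -45817)) = Add(Mul(Rational(4, 3), Add(25, Pow(17, Rational(1, 2)))), Mul(-1, -45817)) = Add(Add(Rational(100, 3), Mul(Rational(4, 3), Pow(17, Rational(1, 2)))), 45817) = Add(Rational(137551, 3), Mul(Rational(4, 3), Pow(17, Rational(1, 2))))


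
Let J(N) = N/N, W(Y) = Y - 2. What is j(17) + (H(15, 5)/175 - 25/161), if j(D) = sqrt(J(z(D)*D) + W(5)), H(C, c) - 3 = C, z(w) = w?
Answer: 7839/4025 ≈ 1.9476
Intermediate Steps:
H(C, c) = 3 + C
W(Y) = -2 + Y
J(N) = 1
j(D) = 2 (j(D) = sqrt(1 + (-2 + 5)) = sqrt(1 + 3) = sqrt(4) = 2)
j(17) + (H(15, 5)/175 - 25/161) = 2 + ((3 + 15)/175 - 25/161) = 2 + (18*(1/175) - 25*1/161) = 2 + (18/175 - 25/161) = 2 - 211/4025 = 7839/4025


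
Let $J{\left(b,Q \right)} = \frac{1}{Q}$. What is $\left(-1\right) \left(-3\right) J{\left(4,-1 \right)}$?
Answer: $-3$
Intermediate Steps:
$\left(-1\right) \left(-3\right) J{\left(4,-1 \right)} = \frac{\left(-1\right) \left(-3\right)}{-1} = 3 \left(-1\right) = -3$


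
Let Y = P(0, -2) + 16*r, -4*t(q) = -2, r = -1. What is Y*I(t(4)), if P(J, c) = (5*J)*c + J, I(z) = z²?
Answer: -4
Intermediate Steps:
t(q) = ½ (t(q) = -¼*(-2) = ½)
P(J, c) = J + 5*J*c (P(J, c) = 5*J*c + J = J + 5*J*c)
Y = -16 (Y = 0*(1 + 5*(-2)) + 16*(-1) = 0*(1 - 10) - 16 = 0*(-9) - 16 = 0 - 16 = -16)
Y*I(t(4)) = -16*(½)² = -16*¼ = -4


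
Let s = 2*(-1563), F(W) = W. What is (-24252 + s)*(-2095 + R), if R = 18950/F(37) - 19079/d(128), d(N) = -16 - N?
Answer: 11753431677/296 ≈ 3.9708e+7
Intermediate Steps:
R = 3434723/5328 (R = 18950/37 - 19079/(-16 - 1*128) = 18950*(1/37) - 19079/(-16 - 128) = 18950/37 - 19079/(-144) = 18950/37 - 19079*(-1/144) = 18950/37 + 19079/144 = 3434723/5328 ≈ 644.66)
s = -3126
(-24252 + s)*(-2095 + R) = (-24252 - 3126)*(-2095 + 3434723/5328) = -27378*(-7727437/5328) = 11753431677/296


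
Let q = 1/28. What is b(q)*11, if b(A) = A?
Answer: 11/28 ≈ 0.39286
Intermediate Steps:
q = 1/28 ≈ 0.035714
b(q)*11 = (1/28)*11 = 11/28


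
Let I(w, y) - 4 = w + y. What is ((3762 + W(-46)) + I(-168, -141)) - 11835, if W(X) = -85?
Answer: -8463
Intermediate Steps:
I(w, y) = 4 + w + y (I(w, y) = 4 + (w + y) = 4 + w + y)
((3762 + W(-46)) + I(-168, -141)) - 11835 = ((3762 - 85) + (4 - 168 - 141)) - 11835 = (3677 - 305) - 11835 = 3372 - 11835 = -8463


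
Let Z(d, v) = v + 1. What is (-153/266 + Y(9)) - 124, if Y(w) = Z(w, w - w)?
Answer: -32871/266 ≈ -123.58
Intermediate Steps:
Z(d, v) = 1 + v
Y(w) = 1 (Y(w) = 1 + (w - w) = 1 + 0 = 1)
(-153/266 + Y(9)) - 124 = (-153/266 + 1) - 124 = 113/266 - 124 = -32871/266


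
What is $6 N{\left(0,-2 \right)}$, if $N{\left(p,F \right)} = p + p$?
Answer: $0$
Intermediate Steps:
$N{\left(p,F \right)} = 2 p$
$6 N{\left(0,-2 \right)} = 6 \cdot 2 \cdot 0 = 6 \cdot 0 = 0$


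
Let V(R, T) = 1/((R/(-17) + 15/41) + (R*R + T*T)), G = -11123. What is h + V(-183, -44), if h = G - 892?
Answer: -296758280048/24698983 ≈ -12015.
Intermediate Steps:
h = -12015 (h = -11123 - 892 = -12015)
V(R, T) = 1/(15/41 + R² + T² - R/17) (V(R, T) = 1/((R*(-1/17) + 15*(1/41)) + (R² + T²)) = 1/((-R/17 + 15/41) + (R² + T²)) = 1/((15/41 - R/17) + (R² + T²)) = 1/(15/41 + R² + T² - R/17))
h + V(-183, -44) = -12015 + 697/(255 - 41*(-183) + 697*(-183)² + 697*(-44)²) = -12015 + 697/(255 + 7503 + 697*33489 + 697*1936) = -12015 + 697/(255 + 7503 + 23341833 + 1349392) = -12015 + 697/24698983 = -296758280048/24698983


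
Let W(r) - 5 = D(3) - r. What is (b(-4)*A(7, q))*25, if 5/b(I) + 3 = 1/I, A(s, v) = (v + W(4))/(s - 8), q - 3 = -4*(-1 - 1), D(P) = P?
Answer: 7500/13 ≈ 576.92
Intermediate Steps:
W(r) = 8 - r (W(r) = 5 + (3 - r) = 8 - r)
q = 11 (q = 3 - 4*(-1 - 1) = 3 - 4*(-2) = 3 + 8 = 11)
A(s, v) = (4 + v)/(-8 + s) (A(s, v) = (v + (8 - 1*4))/(s - 8) = (v + (8 - 4))/(-8 + s) = (v + 4)/(-8 + s) = (4 + v)/(-8 + s))
b(I) = 5/(-3 + 1/I)
(b(-4)*A(7, q))*25 = ((-5*(-4)/(-1 + 3*(-4)))*((4 + 11)/(-8 + 7)))*25 = ((-5*(-4)/(-1 - 12))*(15/(-1)))*25 = ((-5*(-4)/(-13))*(-1*15))*25 = (-5*(-4)*(-1/13)*(-15))*25 = -20/13*(-15)*25 = (300/13)*25 = 7500/13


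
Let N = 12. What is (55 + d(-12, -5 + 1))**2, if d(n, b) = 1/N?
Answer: 436921/144 ≈ 3034.2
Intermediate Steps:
d(n, b) = 1/12
(55 + d(-12, -5 + 1))**2 = (55 + 1/12)**2 = (661/12)**2 = 436921/144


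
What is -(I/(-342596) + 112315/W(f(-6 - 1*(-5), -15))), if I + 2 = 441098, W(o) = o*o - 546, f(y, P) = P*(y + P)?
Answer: -3328094639/4886618046 ≈ -0.68106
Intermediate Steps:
f(y, P) = P*(P + y)
W(o) = -546 + o**2 (W(o) = o**2 - 546 = -546 + o**2)
I = 441096 (I = -2 + 441098 = 441096)
-(I/(-342596) + 112315/W(f(-6 - 1*(-5), -15))) = -(441096/(-342596) + 112315/(-546 + (-15*(-15 + (-6 - 1*(-5))))**2)) = -(441096*(-1/342596) + 112315/(-546 + (-15*(-15 + (-6 + 5)))**2)) = -(-110274/85649 + 112315/(-546 + (-15*(-15 - 1))**2)) = -(-110274/85649 + 112315/(-546 + (-15*(-16))**2)) = -(-110274/85649 + 112315/(-546 + 240**2)) = -(-110274/85649 + 112315/(-546 + 57600)) = -(-110274/85649 + 112315/57054) = -1*3328094639/4886618046 = -3328094639/4886618046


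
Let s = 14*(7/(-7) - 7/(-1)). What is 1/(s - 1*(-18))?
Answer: 1/102 ≈ 0.0098039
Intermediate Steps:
s = 84 (s = 14*(7*(-1/7) - 7*(-1)) = 14*(-1 + 7) = 14*6 = 84)
1/(s - 1*(-18)) = 1/(84 - 1*(-18)) = 1/(84 + 18) = 1/102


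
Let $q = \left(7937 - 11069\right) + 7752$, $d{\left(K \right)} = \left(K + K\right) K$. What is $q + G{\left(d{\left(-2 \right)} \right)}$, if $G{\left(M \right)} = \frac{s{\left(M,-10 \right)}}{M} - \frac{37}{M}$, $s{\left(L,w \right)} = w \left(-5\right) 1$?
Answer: $\frac{36973}{8} \approx 4621.6$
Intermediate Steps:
$s{\left(L,w \right)} = - 5 w$ ($s{\left(L,w \right)} = - 5 w 1 = - 5 w$)
$d{\left(K \right)} = 2 K^{2}$ ($d{\left(K \right)} = 2 K K = 2 K^{2}$)
$q = 4620$ ($q = -3132 + 7752 = 4620$)
$G{\left(M \right)} = \frac{13}{M}$ ($G{\left(M \right)} = \frac{\left(-5\right) \left(-10\right)}{M} - \frac{37}{M} = \frac{50}{M} - \frac{37}{M} = \frac{13}{M}$)
$q + G{\left(d{\left(-2 \right)} \right)} = 4620 + \frac{13}{2 \left(-2\right)^{2}} = 4620 + \frac{13}{2 \cdot 4} = 4620 + \frac{13}{8} = \frac{36973}{8}$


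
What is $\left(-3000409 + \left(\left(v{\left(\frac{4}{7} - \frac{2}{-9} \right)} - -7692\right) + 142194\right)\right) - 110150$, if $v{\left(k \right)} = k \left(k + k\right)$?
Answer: $- \frac{11750906137}{3969} \approx -2.9607 \cdot 10^{6}$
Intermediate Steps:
$v{\left(k \right)} = 2 k^{2}$ ($v{\left(k \right)} = k 2 k = 2 k^{2}$)
$\left(-3000409 + \left(\left(v{\left(\frac{4}{7} - \frac{2}{-9} \right)} - -7692\right) + 142194\right)\right) - 110150 = \left(-3000409 + \left(\left(2 \left(\frac{4}{7} - \frac{2}{-9}\right)^{2} - -7692\right) + 142194\right)\right) - 110150 = \left(-3000409 + \left(\left(2 \left(4 \cdot \frac{1}{7} - - \frac{2}{9}\right)^{2} + 7692\right) + 142194\right)\right) - 110150 = \left(-3000409 + \left(\left(2 \left(\frac{4}{7} + \frac{2}{9}\right)^{2} + 7692\right) + 142194\right)\right) - 110150 = \left(-3000409 + \left(\left(2 \left(\frac{50}{63}\right)^{2} + 7692\right) + 142194\right)\right) - 110150 = \left(-3000409 + \left(\left(2 \cdot \frac{2500}{3969} + 7692\right) + 142194\right)\right) - 110150 = \left(-3000409 + \left(\left(\frac{5000}{3969} + 7692\right) + 142194\right)\right) - 110150 = \left(-3000409 + \left(\frac{30534548}{3969} + 142194\right)\right) - 110150 = \left(-3000409 + \frac{594902534}{3969}\right) - 110150 = - \frac{11313720787}{3969} - 110150 = - \frac{11750906137}{3969}$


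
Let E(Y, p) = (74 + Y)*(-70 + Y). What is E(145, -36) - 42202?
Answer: -25777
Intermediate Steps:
E(Y, p) = (-70 + Y)*(74 + Y)
E(145, -36) - 42202 = (-5180 + 145² + 4*145) - 42202 = (-5180 + 21025 + 580) - 42202 = 16425 - 42202 = -25777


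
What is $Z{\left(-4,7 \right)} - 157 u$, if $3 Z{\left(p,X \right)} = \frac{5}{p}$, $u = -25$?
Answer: $\frac{47095}{12} \approx 3924.6$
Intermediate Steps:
$Z{\left(p,X \right)} = \frac{5}{3 p}$ ($Z{\left(p,X \right)} = \frac{5 \frac{1}{p}}{3} = \frac{5}{3 p}$)
$Z{\left(-4,7 \right)} - 157 u = \frac{5}{3 \left(-4\right)} - -3925 = \frac{5}{3} \left(- \frac{1}{4}\right) + 3925 = - \frac{5}{12} + 3925 = \frac{47095}{12}$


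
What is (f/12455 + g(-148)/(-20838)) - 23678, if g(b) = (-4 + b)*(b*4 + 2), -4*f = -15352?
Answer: -3073180470388/129768645 ≈ -23682.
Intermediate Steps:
f = 3838 (f = -¼*(-15352) = 3838)
g(b) = (-4 + b)*(2 + 4*b) (g(b) = (-4 + b)*(4*b + 2) = (-4 + b)*(2 + 4*b))
(f/12455 + g(-148)/(-20838)) - 23678 = (3838/12455 + (-8 - 14*(-148) + 4*(-148)²)/(-20838)) - 23678 = (3838*(1/12455) + (-8 + 2072 + 4*21904)*(-1/20838)) - 23678 = (3838/12455 + (-8 + 2072 + 87616)*(-1/20838)) - 23678 = (3838/12455 + 89680*(-1/20838)) - 23678 = (3838/12455 - 44840/10419) - 23678 = -518494078/129768645 - 23678 = -3073180470388/129768645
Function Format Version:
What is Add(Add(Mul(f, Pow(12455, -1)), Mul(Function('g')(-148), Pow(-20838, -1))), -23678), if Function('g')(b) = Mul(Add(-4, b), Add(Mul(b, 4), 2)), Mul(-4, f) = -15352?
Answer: Rational(-3073180470388, 129768645) ≈ -23682.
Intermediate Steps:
f = 3838 (f = Mul(Rational(-1, 4), -15352) = 3838)
Function('g')(b) = Mul(Add(-4, b), Add(2, Mul(4, b))) (Function('g')(b) = Mul(Add(-4, b), Add(Mul(4, b), 2)) = Mul(Add(-4, b), Add(2, Mul(4, b))))
Add(Add(Mul(f, Pow(12455, -1)), Mul(Function('g')(-148), Pow(-20838, -1))), -23678) = Add(Add(Mul(3838, Pow(12455, -1)), Mul(Add(-8, Mul(-14, -148), Mul(4, Pow(-148, 2))), Pow(-20838, -1))), -23678) = Add(Add(Mul(3838, Rational(1, 12455)), Mul(Add(-8, 2072, Mul(4, 21904)), Rational(-1, 20838))), -23678) = Add(Add(Rational(3838, 12455), Mul(Add(-8, 2072, 87616), Rational(-1, 20838))), -23678) = Add(Add(Rational(3838, 12455), Mul(89680, Rational(-1, 20838))), -23678) = Add(Add(Rational(3838, 12455), Rational(-44840, 10419)), -23678) = Add(Rational(-518494078, 129768645), -23678) = Rational(-3073180470388, 129768645)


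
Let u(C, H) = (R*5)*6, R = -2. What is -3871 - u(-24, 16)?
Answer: -3811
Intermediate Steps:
u(C, H) = -60 (u(C, H) = -2*5*6 = -10*6 = -60)
-3871 - u(-24, 16) = -3871 - 1*(-60) = -3871 + 60 = -3811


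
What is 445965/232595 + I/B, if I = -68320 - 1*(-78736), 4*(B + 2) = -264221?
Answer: 3089887083/1755952693 ≈ 1.7597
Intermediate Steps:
B = -264229/4 (B = -2 + (¼)*(-264221) = -2 - 264221/4 = -264229/4 ≈ -66057.)
I = 10416 (I = -68320 + 78736 = 10416)
445965/232595 + I/B = 445965/232595 + 10416/(-264229/4) = 445965*(1/232595) + 10416*(-4/264229) = 89193/46519 - 5952/37747 = 3089887083/1755952693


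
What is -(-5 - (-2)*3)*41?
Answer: -41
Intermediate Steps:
-(-5 - (-2)*3)*41 = -(-5 - 1*(-6))*41 = -(-5 + 6)*41 = -1*1*41 = -1*41 = -41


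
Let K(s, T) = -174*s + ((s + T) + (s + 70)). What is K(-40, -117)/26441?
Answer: 6833/26441 ≈ 0.25842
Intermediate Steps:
K(s, T) = 70 + T - 172*s (K(s, T) = -174*s + ((T + s) + (70 + s)) = -174*s + (70 + T + 2*s) = 70 + T - 172*s)
K(-40, -117)/26441 = (70 - 117 - 172*(-40))/26441 = (70 - 117 + 6880)*(1/26441) = 6833*(1/26441) = 6833/26441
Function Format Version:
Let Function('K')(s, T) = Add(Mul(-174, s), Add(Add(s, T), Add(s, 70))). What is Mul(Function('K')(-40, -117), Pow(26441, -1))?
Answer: Rational(6833, 26441) ≈ 0.25842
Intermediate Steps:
Function('K')(s, T) = Add(70, T, Mul(-172, s)) (Function('K')(s, T) = Add(Mul(-174, s), Add(Add(T, s), Add(70, s))) = Add(Mul(-174, s), Add(70, T, Mul(2, s))) = Add(70, T, Mul(-172, s)))
Mul(Function('K')(-40, -117), Pow(26441, -1)) = Mul(Add(70, -117, Mul(-172, -40)), Pow(26441, -1)) = Mul(Add(70, -117, 6880), Rational(1, 26441)) = Mul(6833, Rational(1, 26441)) = Rational(6833, 26441)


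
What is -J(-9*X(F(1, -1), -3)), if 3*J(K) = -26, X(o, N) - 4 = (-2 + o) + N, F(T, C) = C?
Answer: 26/3 ≈ 8.6667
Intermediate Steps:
X(o, N) = 2 + N + o (X(o, N) = 4 + ((-2 + o) + N) = 4 + (-2 + N + o) = 2 + N + o)
J(K) = -26/3 (J(K) = (⅓)*(-26) = -26/3)
-J(-9*X(F(1, -1), -3)) = -1*(-26/3) = 26/3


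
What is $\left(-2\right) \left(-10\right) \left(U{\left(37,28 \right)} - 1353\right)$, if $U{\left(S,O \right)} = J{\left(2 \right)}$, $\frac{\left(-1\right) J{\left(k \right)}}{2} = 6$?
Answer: $-27300$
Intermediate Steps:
$J{\left(k \right)} = -12$ ($J{\left(k \right)} = \left(-2\right) 6 = -12$)
$U{\left(S,O \right)} = -12$
$\left(-2\right) \left(-10\right) \left(U{\left(37,28 \right)} - 1353\right) = \left(-2\right) \left(-10\right) \left(-12 - 1353\right) = 20 \left(-1365\right) = -27300$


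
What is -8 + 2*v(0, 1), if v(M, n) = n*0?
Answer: -8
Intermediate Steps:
v(M, n) = 0
-8 + 2*v(0, 1) = -8 + 2*0 = -8 + 0 = -8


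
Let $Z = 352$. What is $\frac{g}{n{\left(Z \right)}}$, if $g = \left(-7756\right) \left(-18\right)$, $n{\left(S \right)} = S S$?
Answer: $\frac{17451}{15488} \approx 1.1267$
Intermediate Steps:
$n{\left(S \right)} = S^{2}$
$g = 139608$
$\frac{g}{n{\left(Z \right)}} = \frac{139608}{352^{2}} = \frac{139608}{123904} = 139608 \cdot \frac{1}{123904} = \frac{17451}{15488}$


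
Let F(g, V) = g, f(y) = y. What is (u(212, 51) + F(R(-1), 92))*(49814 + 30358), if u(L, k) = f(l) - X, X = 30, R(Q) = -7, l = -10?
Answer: -3768084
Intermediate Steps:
u(L, k) = -40 (u(L, k) = -10 - 1*30 = -10 - 30 = -40)
(u(212, 51) + F(R(-1), 92))*(49814 + 30358) = (-40 - 7)*(49814 + 30358) = -47*80172 = -3768084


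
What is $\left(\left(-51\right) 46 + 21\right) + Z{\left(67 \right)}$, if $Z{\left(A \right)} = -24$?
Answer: $-2349$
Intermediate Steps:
$\left(\left(-51\right) 46 + 21\right) + Z{\left(67 \right)} = \left(\left(-51\right) 46 + 21\right) - 24 = \left(-2346 + 21\right) - 24 = -2325 - 24 = -2349$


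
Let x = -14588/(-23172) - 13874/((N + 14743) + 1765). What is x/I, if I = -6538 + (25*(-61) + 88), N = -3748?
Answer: 16918181/294750736500 ≈ 5.7398e-5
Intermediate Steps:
x = -16918181/36959340 (x = -14588/(-23172) - 13874/((-3748 + 14743) + 1765) = -14588*(-1/23172) - 13874/(10995 + 1765) = 3647/5793 - 13874/12760 = 3647/5793 - 13874*1/12760 = 3647/5793 - 6937/6380 = -16918181/36959340 ≈ -0.45775)
I = -7975 (I = -6538 + (-1525 + 88) = -6538 - 1437 = -7975)
x/I = -16918181/36959340/(-7975) = -16918181/36959340*(-1/7975) = 16918181/294750736500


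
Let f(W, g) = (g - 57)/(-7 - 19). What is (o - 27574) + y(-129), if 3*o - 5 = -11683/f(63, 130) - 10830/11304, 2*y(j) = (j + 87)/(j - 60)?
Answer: -10804040293/412596 ≈ -26186.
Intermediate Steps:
y(j) = (87 + j)/(2*(-60 + j)) (y(j) = ((j + 87)/(j - 60))/2 = ((87 + j)/(-60 + j))/2 = (87 + j)/(2*(-60 + j)))
f(W, g) = 57/26 - g/26 (f(W, g) = (-57 + g)/(-26) = (-57 + g)*(-1/26) = 57/26 - g/26)
o = 572835967/412596 (o = 5/3 + (-11683/(57/26 - 1/26*130) - 10830/11304)/3 = 5/3 + (-11683/(57/26 - 5) - 10830*1/11304)/3 = 5/3 + (-11683/(-73/26) - 1805/1884)/3 = 5/3 + (-11683*(-26/73) - 1805/1884)/3 = 5/3 + (303758/73 - 1805/1884)/3 = 5/3 + (⅓)*(572148307/137532) = 5/3 + 572148307/412596 = 572835967/412596 ≈ 1388.4)
(o - 27574) + y(-129) = (572835967/412596 - 27574) + (87 - 129)/(2*(-60 - 129)) = -10804086137/412596 + (½)*(-42)/(-189) = -10804086137/412596 + (½)*(-1/189)*(-42) = -10804086137/412596 + ⅑ = -10804040293/412596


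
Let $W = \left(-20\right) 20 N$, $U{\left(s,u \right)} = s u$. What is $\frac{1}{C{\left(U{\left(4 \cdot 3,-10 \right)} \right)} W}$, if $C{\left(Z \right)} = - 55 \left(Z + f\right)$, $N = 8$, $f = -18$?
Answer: $- \frac{1}{24288000} \approx -4.1173 \cdot 10^{-8}$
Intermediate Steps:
$C{\left(Z \right)} = 990 - 55 Z$ ($C{\left(Z \right)} = - 55 \left(Z - 18\right) = - 55 \left(-18 + Z\right) = 990 - 55 Z$)
$W = -3200$ ($W = \left(-20\right) 20 \cdot 8 = \left(-400\right) 8 = -3200$)
$\frac{1}{C{\left(U{\left(4 \cdot 3,-10 \right)} \right)} W} = \frac{1}{\left(990 - 55 \cdot 4 \cdot 3 \left(-10\right)\right) \left(-3200\right)} = \frac{1}{990 - 55 \cdot 12 \left(-10\right)} \left(- \frac{1}{3200}\right) = \frac{1}{990 - -6600} \left(- \frac{1}{3200}\right) = \frac{1}{990 + 6600} \left(- \frac{1}{3200}\right) = \frac{1}{7590} \left(- \frac{1}{3200}\right) = - \frac{1}{24288000}$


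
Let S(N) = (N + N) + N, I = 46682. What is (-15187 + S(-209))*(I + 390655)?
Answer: -6916047318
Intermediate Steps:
S(N) = 3*N (S(N) = 2*N + N = 3*N)
(-15187 + S(-209))*(I + 390655) = (-15187 + 3*(-209))*(46682 + 390655) = (-15187 - 627)*437337 = -15814*437337 = -6916047318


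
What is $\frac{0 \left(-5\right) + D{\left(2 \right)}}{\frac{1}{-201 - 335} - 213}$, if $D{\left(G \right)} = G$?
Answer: $- \frac{1072}{114169} \approx -0.0093896$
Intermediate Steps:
$\frac{0 \left(-5\right) + D{\left(2 \right)}}{\frac{1}{-201 - 335} - 213} = \frac{0 \left(-5\right) + 2}{\frac{1}{-201 - 335} - 213} = \frac{0 + 2}{\frac{1}{-536} - 213} = \frac{2}{- \frac{1}{536} - 213} = \frac{2}{- \frac{114169}{536}} = 2 \left(- \frac{536}{114169}\right) = - \frac{1072}{114169}$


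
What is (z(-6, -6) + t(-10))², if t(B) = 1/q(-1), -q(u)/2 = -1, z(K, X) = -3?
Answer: 25/4 ≈ 6.2500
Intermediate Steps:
q(u) = 2 (q(u) = -2*(-1) = 2)
t(B) = ½ (t(B) = 1/2 = ½)
(z(-6, -6) + t(-10))² = (-3 + ½)² = (-5/2)² = 25/4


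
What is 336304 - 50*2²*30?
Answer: 330304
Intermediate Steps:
336304 - 50*2²*30 = 336304 - 50*4*30 = 336304 - 200*30 = 336304 - 1*6000 = 336304 - 6000 = 330304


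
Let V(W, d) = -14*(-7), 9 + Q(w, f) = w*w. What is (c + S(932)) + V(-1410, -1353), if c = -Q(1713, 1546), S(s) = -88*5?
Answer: -2934702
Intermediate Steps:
Q(w, f) = -9 + w² (Q(w, f) = -9 + w*w = -9 + w²)
V(W, d) = 98
S(s) = -440
c = -2934360 (c = -(-9 + 1713²) = -(-9 + 2934369) = -1*2934360 = -2934360)
(c + S(932)) + V(-1410, -1353) = (-2934360 - 440) + 98 = -2934800 + 98 = -2934702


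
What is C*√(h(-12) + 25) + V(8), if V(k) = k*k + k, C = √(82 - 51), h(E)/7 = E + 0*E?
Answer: 72 + I*√1829 ≈ 72.0 + 42.767*I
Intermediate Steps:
h(E) = 7*E (h(E) = 7*(E + 0*E) = 7*(E + 0) = 7*E)
C = √31 ≈ 5.5678
V(k) = k + k² (V(k) = k² + k = k + k²)
C*√(h(-12) + 25) + V(8) = √31*√(7*(-12) + 25) + 8*(1 + 8) = √31*√(-84 + 25) + 8*9 = √31*√(-59) + 72 = √31*(I*√59) + 72 = I*√1829 + 72 = 72 + I*√1829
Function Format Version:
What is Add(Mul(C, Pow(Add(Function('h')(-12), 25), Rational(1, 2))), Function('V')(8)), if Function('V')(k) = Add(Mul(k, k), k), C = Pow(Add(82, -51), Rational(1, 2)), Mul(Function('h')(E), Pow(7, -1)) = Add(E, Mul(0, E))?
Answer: Add(72, Mul(I, Pow(1829, Rational(1, 2)))) ≈ Add(72.000, Mul(42.767, I))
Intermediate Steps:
Function('h')(E) = Mul(7, E) (Function('h')(E) = Mul(7, Add(E, Mul(0, E))) = Mul(7, Add(E, 0)) = Mul(7, E))
C = Pow(31, Rational(1, 2)) ≈ 5.5678
Function('V')(k) = Add(k, Pow(k, 2)) (Function('V')(k) = Add(Pow(k, 2), k) = Add(k, Pow(k, 2)))
Add(Mul(C, Pow(Add(Function('h')(-12), 25), Rational(1, 2))), Function('V')(8)) = Add(Mul(Pow(31, Rational(1, 2)), Pow(Add(Mul(7, -12), 25), Rational(1, 2))), Mul(8, Add(1, 8))) = Add(Mul(Pow(31, Rational(1, 2)), Pow(Add(-84, 25), Rational(1, 2))), Mul(8, 9)) = Add(Mul(Pow(31, Rational(1, 2)), Pow(-59, Rational(1, 2))), 72) = Add(Mul(Pow(31, Rational(1, 2)), Mul(I, Pow(59, Rational(1, 2)))), 72) = Add(Mul(I, Pow(1829, Rational(1, 2))), 72) = Add(72, Mul(I, Pow(1829, Rational(1, 2))))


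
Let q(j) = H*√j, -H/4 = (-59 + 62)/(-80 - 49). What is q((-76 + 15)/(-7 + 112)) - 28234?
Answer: -28234 + 4*I*√6405/4515 ≈ -28234.0 + 0.070903*I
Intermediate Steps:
H = 4/43 (H = -4*(-59 + 62)/(-80 - 49) = -12/(-129) = -12*(-1)/129 = -4*(-1/43) = 4/43 ≈ 0.093023)
q(j) = 4*√j/43
q((-76 + 15)/(-7 + 112)) - 28234 = 4*√((-76 + 15)/(-7 + 112))/43 - 28234 = 4*√(-61/105)/43 - 28234 = 4*(I*√6405/105)/43 - 28234 = 4*I*√6405/4515 - 28234 = -28234 + 4*I*√6405/4515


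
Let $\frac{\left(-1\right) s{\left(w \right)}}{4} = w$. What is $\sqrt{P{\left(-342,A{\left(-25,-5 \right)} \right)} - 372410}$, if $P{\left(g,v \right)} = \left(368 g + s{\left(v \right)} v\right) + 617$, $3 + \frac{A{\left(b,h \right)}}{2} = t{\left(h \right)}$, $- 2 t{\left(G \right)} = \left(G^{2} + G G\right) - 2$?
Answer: $i \sqrt{509313} \approx 713.66 i$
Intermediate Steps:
$s{\left(w \right)} = - 4 w$
$t{\left(G \right)} = 1 - G^{2}$ ($t{\left(G \right)} = - \frac{\left(G^{2} + G G\right) - 2}{2} = - \frac{\left(G^{2} + G^{2}\right) - 2}{2} = - \frac{2 G^{2} - 2}{2} = - \frac{-2 + 2 G^{2}}{2} = 1 - G^{2}$)
$A{\left(b,h \right)} = -4 - 2 h^{2}$ ($A{\left(b,h \right)} = -6 + 2 \left(1 - h^{2}\right) = -6 - \left(-2 + 2 h^{2}\right) = -4 - 2 h^{2}$)
$P{\left(g,v \right)} = 617 - 4 v^{2} + 368 g$ ($P{\left(g,v \right)} = \left(368 g + - 4 v v\right) + 617 = \left(368 g - 4 v^{2}\right) + 617 = \left(- 4 v^{2} + 368 g\right) + 617 = 617 - 4 v^{2} + 368 g$)
$\sqrt{P{\left(-342,A{\left(-25,-5 \right)} \right)} - 372410} = \sqrt{\left(617 - 4 \left(-4 - 2 \left(-5\right)^{2}\right)^{2} + 368 \left(-342\right)\right) - 372410} = \sqrt{\left(617 - 4 \left(-4 - 50\right)^{2} - 125856\right) - 372410} = \sqrt{\left(617 - 4 \left(-54\right)^{2} - 125856\right) - 372410} = \sqrt{\left(617 - 11664 - 125856\right) - 372410} = \sqrt{-136903 - 372410} = \sqrt{-509313} = i \sqrt{509313}$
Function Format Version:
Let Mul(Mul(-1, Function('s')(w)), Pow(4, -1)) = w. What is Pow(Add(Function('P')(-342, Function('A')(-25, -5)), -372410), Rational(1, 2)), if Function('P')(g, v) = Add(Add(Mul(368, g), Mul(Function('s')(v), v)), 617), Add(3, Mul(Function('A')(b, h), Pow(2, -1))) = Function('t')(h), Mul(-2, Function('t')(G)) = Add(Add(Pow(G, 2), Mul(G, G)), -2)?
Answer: Mul(I, Pow(509313, Rational(1, 2))) ≈ Mul(713.66, I)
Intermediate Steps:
Function('s')(w) = Mul(-4, w)
Function('t')(G) = Add(1, Mul(-1, Pow(G, 2))) (Function('t')(G) = Mul(Rational(-1, 2), Add(Add(Pow(G, 2), Mul(G, G)), -2)) = Mul(Rational(-1, 2), Add(Add(Pow(G, 2), Pow(G, 2)), -2)) = Mul(Rational(-1, 2), Add(Mul(2, Pow(G, 2)), -2)) = Mul(Rational(-1, 2), Add(-2, Mul(2, Pow(G, 2)))) = Add(1, Mul(-1, Pow(G, 2))))
Function('A')(b, h) = Add(-4, Mul(-2, Pow(h, 2))) (Function('A')(b, h) = Add(-6, Mul(2, Add(1, Mul(-1, Pow(h, 2))))) = Add(-6, Add(2, Mul(-2, Pow(h, 2)))) = Add(-4, Mul(-2, Pow(h, 2))))
Function('P')(g, v) = Add(617, Mul(-4, Pow(v, 2)), Mul(368, g)) (Function('P')(g, v) = Add(Add(Mul(368, g), Mul(Mul(-4, v), v)), 617) = Add(Add(Mul(368, g), Mul(-4, Pow(v, 2))), 617) = Add(Add(Mul(-4, Pow(v, 2)), Mul(368, g)), 617) = Add(617, Mul(-4, Pow(v, 2)), Mul(368, g)))
Pow(Add(Function('P')(-342, Function('A')(-25, -5)), -372410), Rational(1, 2)) = Pow(Add(Add(617, Mul(-4, Pow(Add(-4, Mul(-2, Pow(-5, 2))), 2)), Mul(368, -342)), -372410), Rational(1, 2)) = Pow(Add(Add(617, Mul(-4, Pow(Add(-4, Mul(-2, 25)), 2)), -125856), -372410), Rational(1, 2)) = Pow(Add(Add(617, Mul(-4, Pow(Add(-4, -50), 2)), -125856), -372410), Rational(1, 2)) = Pow(Add(Add(617, Mul(-4, Pow(-54, 2)), -125856), -372410), Rational(1, 2)) = Pow(Add(Add(617, Mul(-4, 2916), -125856), -372410), Rational(1, 2)) = Pow(Add(Add(617, -11664, -125856), -372410), Rational(1, 2)) = Pow(Add(-136903, -372410), Rational(1, 2)) = Pow(-509313, Rational(1, 2)) = Mul(I, Pow(509313, Rational(1, 2)))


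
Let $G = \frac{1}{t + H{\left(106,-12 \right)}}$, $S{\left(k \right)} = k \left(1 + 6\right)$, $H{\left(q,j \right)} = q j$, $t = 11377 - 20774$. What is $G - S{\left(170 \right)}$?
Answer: $- \frac{12696111}{10669} \approx -1190.0$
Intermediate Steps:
$t = -9397$ ($t = 11377 - 20774 = -9397$)
$H{\left(q,j \right)} = j q$
$S{\left(k \right)} = 7 k$ ($S{\left(k \right)} = k 7 = 7 k$)
$G = - \frac{1}{10669}$ ($G = \frac{1}{-9397 - 1272} = \frac{1}{-10669} = - \frac{1}{10669} \approx -9.3729 \cdot 10^{-5}$)
$G - S{\left(170 \right)} = - \frac{1}{10669} - 7 \cdot 170 = - \frac{1}{10669} - 1190 = - \frac{12696111}{10669}$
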